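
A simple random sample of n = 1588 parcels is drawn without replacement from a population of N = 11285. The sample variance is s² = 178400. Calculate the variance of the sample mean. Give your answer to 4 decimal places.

Under SRS without replacement, Var(ȳ) = (1 − f)·s²/n with f = n/N = 1588/11285 = 0.14071777.
Var(ȳ) = (1 − 0.14071777)·178400/1588 = 0.85928223·112.34257 = 96.533974.

96.5340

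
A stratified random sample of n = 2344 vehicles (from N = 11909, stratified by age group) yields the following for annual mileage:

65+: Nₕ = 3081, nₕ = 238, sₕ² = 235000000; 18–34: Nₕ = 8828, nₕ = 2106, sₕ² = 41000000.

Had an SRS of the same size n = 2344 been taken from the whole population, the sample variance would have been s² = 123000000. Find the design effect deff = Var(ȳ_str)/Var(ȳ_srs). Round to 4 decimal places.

Var(ȳ_str) = Σ Wₕ²(1−fₕ)sₕ²/nₕ with Wₕ = Nₕ/11909:
  65+: (3081/11909)²·(1−238/3081)·235000000/238 = 60983.012
  18–34: (8828/11909)²·(1−2106/8828)·41000000/2106 = 8145.8373
  → Var(ȳ_str) = 69128.849.
Var(ȳ_srs) = (1 − 2344/11909)·123000000/2344 = 42146.08.
deff = 69128.849 / 42146.08 = 1.6402.

1.6402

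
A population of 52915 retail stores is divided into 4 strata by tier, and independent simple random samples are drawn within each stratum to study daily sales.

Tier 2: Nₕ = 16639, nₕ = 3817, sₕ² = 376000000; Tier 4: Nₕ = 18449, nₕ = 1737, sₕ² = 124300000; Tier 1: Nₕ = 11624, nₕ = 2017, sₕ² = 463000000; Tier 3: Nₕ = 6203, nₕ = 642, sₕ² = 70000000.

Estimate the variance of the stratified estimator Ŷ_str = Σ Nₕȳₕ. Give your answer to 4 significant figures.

7.247 × 10^13

Var(Ŷ_str) = Σₕ Nₕ²(1 − fₕ)sₕ²/nₕ.
Tier 2: 16639²·(1 − 3817/16639)·376000000/3817 = 2.1015933 × 10^13.
Tier 4: 18449²·(1 − 1737/18449)·124300000/1737 = 2.2063407 × 10^13.
Tier 1: 11624²·(1 − 2017/11624)·463000000/2017 = 2.5634124 × 10^13.
Tier 3: 6203²·(1 − 642/6203)·70000000/642 = 3.7611243 × 10^12.
Sum = 7.2474588 × 10^13.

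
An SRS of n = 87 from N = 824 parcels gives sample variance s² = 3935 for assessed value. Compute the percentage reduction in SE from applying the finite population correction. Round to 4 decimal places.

f = n/N = 87/824 = 0.10558252.
SE_no-fpc = √(s²/n) = 6.7253167; SE_fpc = √((1−f)s²/n) = 6.3603773.
Ratio = √(1−f) = 0.94573647. Reduction = 100·(1 − 0.94573647) = 5.4264%.

5.4264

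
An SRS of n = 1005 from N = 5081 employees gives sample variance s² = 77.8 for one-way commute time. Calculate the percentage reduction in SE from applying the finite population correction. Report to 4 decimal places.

10.4341

f = n/N = 1005/5081 = 0.19779571.
SE_no-fpc = √(s²/n) = 0.2782318; SE_fpc = √((1−f)s²/n) = 0.2492007.
Ratio = √(1−f) = 0.89565858. Reduction = 100·(1 − 0.89565858) = 10.4341%.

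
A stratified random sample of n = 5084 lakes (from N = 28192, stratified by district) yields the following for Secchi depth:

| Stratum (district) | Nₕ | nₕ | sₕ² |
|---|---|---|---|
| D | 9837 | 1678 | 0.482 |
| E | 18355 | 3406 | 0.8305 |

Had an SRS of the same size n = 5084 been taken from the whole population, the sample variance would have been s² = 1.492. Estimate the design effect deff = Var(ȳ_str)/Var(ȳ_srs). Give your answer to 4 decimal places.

0.4705

Var(ȳ_str) = Σ Wₕ²(1−fₕ)sₕ²/nₕ with Wₕ = Nₕ/28192:
  D: (9837/28192)²·(1−1678/9837)·0.482/1678 = 2.9007007 × 10^-5
  E: (18355/28192)²·(1−3406/18355)·0.8305/3406 = 8.4180161 × 10^-5
  → Var(ȳ_str) = 1.1318717 × 10^-4.
Var(ȳ_srs) = (1 − 5084/28192)·1.492/5084 = 2.4054689 × 10^-4.
deff = (1.1318717 × 10^-4) / (2.4054689 × 10^-4) = 0.4705.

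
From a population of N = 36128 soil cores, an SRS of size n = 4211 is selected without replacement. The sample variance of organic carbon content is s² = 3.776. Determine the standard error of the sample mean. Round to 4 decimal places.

0.0281

Under SRS without replacement, Var(ȳ) = (1 − f)·s²/n with f = n/N = 4211/36128 = 0.11655779.
Var(ȳ) = (1 − 0.11655779)·3.776/4211 = 0.88344221·8.9669912 × 10^-4 = 7.9218185 × 10^-4.
SE(ȳ) = √(7.9218185 × 10^-4) = 0.0281.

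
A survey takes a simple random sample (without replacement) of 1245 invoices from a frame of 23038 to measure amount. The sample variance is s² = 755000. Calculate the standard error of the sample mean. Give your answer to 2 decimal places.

23.95

Under SRS without replacement, Var(ȳ) = (1 − f)·s²/n with f = n/N = 1245/23038 = 0.05404115.
Var(ȳ) = (1 − 0.05404115)·755000/1245 = 0.94595885·606.4257 = 573.65376.
SE(ȳ) = √(573.65376) = 23.95.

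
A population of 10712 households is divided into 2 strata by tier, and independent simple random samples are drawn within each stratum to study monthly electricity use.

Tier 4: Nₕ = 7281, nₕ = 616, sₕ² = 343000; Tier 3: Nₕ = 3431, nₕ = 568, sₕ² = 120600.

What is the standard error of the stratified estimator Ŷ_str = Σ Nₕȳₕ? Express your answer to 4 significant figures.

170600

Var(Ŷ_str) = Σₕ Nₕ²(1 − fₕ)sₕ²/nₕ.
Tier 4: 7281²·(1 − 616/7281)·343000/616 = 2.7021198 × 10^10.
Tier 3: 3431²·(1 − 568/3431)·120600/568 = 2.0856481 × 10^9.
Sum = 2.9106846 × 10^10.
SE = √(2.9106846 × 10^10) = 170600.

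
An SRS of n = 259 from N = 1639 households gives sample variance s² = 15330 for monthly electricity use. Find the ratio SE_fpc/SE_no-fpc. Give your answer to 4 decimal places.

0.9176

f = n/N = 259/1639 = 0.15802318.
SE_no-fpc = √(s²/n) = 7.6934511; SE_fpc = √((1−f)s²/n) = 7.0594564.
Ratio = √(1−f) = 0.91759295.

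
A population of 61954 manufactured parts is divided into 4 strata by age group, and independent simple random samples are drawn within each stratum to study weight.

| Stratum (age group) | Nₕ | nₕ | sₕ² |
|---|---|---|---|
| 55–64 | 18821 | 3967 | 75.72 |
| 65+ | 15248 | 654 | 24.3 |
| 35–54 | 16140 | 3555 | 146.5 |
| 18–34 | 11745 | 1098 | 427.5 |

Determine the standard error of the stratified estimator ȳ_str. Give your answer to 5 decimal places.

0.13568

Var(ȳ_str) = Σₕ Wₕ²(1 − fₕ)sₕ²/nₕ with Wₕ = Nₕ/N, N = 61954.
55–64: Wₕ = 0.30378991; term = 0.30378991²·(1 − 0.21077520)·75.72/3967 = 0.0013902593.
65+: Wₕ = 0.24611809; term = 0.24611809²·(1 − 0.04289087)·24.3/654 = 0.0021541555.
35–54: Wₕ = 0.26051587; term = 0.26051587²·(1 − 0.22026022)·146.5/3555 = 0.0021808011.
18–34: Wₕ = 0.18957614; term = 0.18957614²·(1 − 0.09348659)·427.5/1098 = 0.012684558.
Sum = 0.018409774.
SE = √(0.018409774) = 0.13568.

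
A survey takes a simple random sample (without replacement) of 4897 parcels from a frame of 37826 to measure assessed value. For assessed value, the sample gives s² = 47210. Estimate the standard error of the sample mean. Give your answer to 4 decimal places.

Under SRS without replacement, Var(ȳ) = (1 − f)·s²/n with f = n/N = 4897/37826 = 0.12946122.
Var(ȳ) = (1 − 0.12946122)·47210/4897 = 0.87053878·9.6405963 = 8.392513.
SE(ȳ) = √(8.392513) = 2.8970.

2.8970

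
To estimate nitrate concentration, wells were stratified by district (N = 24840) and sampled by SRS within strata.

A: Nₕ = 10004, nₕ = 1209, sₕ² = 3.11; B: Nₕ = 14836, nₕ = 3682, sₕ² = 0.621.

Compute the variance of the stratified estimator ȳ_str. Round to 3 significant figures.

4.12 × 10^-4

Var(ȳ_str) = Σₕ Wₕ²(1 − fₕ)sₕ²/nₕ with Wₕ = Nₕ/N, N = 24840.
A: Wₕ = 0.40273752; term = 0.40273752²·(1 − 0.12085166)·3.11/1209 = 3.6680938 × 10^-4.
B: Wₕ = 0.59726248; term = 0.59726248²·(1 − 0.24818010)·0.621/3682 = 4.5232657 × 10^-5.
Sum = 4.1204204 × 10^-4.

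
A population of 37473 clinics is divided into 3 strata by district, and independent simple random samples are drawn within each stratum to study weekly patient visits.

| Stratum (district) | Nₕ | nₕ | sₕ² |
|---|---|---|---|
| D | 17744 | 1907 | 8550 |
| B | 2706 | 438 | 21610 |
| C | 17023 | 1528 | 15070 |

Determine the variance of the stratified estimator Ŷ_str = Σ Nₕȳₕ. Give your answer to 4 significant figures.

4.164 × 10^9

Var(Ŷ_str) = Σₕ Nₕ²(1 − fₕ)sₕ²/nₕ.
D: 17744²·(1 − 1907/17744)·8550/1907 = 1.259911 × 10^9.
B: 2706²·(1 − 438/2706)·21610/438 = 3.0279695 × 10^8.
C: 17023²·(1 − 1528/17023)·15070/1528 = 2.6014625 × 10^9.
Sum = 4.1641705 × 10^9.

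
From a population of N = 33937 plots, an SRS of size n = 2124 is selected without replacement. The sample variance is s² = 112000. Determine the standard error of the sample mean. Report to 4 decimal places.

Under SRS without replacement, Var(ȳ) = (1 − f)·s²/n with f = n/N = 2124/33937 = 0.06258656.
Var(ȳ) = (1 − 0.06258656)·112000/2124 = 0.93741344·52.730697 = 49.430464.
SE(ȳ) = √(49.430464) = 7.0307.

7.0307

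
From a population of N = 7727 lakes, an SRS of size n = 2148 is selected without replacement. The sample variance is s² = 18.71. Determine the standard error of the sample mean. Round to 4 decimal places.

0.0793

Under SRS without replacement, Var(ȳ) = (1 − f)·s²/n with f = n/N = 2148/7727 = 0.27798628.
Var(ȳ) = (1 − 0.27798628)·18.71/2148 = 0.72201372·0.0087104283 = 0.0062890487.
SE(ȳ) = √(0.0062890487) = 0.0793.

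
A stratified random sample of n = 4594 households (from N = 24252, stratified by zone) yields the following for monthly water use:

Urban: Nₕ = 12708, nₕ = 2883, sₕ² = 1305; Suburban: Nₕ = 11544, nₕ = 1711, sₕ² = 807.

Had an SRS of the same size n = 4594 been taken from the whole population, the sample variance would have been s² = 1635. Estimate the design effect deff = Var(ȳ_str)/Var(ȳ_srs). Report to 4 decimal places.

Var(ȳ_str) = Σ Wₕ²(1−fₕ)sₕ²/nₕ with Wₕ = Nₕ/24252:
  Urban: (12708/24252)²·(1−2883/12708)·1305/2883 = 0.096090514
  Suburban: (11544/24252)²·(1−1711/11544)·807/1711 = 0.091027112
  → Var(ȳ_str) = 0.18711763.
Var(ȳ_srs) = (1 − 4594/24252)·1635/4594 = 0.28848188.
deff = 0.18711763 / 0.28848188 = 0.6486.

0.6486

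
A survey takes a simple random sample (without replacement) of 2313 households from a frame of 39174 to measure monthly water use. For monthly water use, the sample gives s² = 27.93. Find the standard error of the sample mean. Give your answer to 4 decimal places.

0.1066

Under SRS without replacement, Var(ȳ) = (1 − f)·s²/n with f = n/N = 2313/39174 = 0.05904426.
Var(ȳ) = (1 − 0.05904426)·27.93/2313 = 0.94095574·0.012075227 = 0.011362254.
SE(ȳ) = √(0.011362254) = 0.1066.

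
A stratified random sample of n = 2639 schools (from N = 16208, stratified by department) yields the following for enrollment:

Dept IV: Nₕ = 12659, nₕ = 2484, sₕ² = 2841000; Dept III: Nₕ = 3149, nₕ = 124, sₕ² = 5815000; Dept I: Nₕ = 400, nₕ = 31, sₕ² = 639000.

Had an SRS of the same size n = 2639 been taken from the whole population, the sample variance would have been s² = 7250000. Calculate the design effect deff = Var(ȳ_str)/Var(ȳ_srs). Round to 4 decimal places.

0.9882

Var(ȳ_str) = Σ Wₕ²(1−fₕ)sₕ²/nₕ with Wₕ = Nₕ/16208:
  Dept IV: (12659/16208)²·(1−2484/12659)·2841000/2484 = 560.7827
  Dept III: (3149/16208)²·(1−124/3149)·5815000/124 = 1700.4631
  Dept I: (400/16208)²·(1−31/400)·639000/31 = 11.581549
  → Var(ȳ_str) = 2272.8273.
Var(ȳ_srs) = (1 − 2639/16208)·7250000/2639 = 2299.9428.
deff = 2272.8273 / 2299.9428 = 0.9882.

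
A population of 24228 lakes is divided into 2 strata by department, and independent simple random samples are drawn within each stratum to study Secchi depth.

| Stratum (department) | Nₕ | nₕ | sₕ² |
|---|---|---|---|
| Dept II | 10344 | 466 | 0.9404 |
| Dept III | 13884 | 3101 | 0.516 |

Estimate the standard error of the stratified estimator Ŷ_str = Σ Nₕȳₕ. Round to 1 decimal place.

480.7

Var(Ŷ_str) = Σₕ Nₕ²(1 − fₕ)sₕ²/nₕ.
Dept II: 10344²·(1 − 466/10344)·0.9404/466 = 206197.9.
Dept III: 13884²·(1 − 3101/13884)·0.516/3101 = 24911.63.
Sum = 231109.53.
SE = √(231109.53) = 480.7.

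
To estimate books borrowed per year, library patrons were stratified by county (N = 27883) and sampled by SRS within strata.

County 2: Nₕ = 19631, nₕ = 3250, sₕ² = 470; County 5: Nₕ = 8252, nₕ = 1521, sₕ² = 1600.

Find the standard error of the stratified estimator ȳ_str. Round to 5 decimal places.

Var(ȳ_str) = Σₕ Wₕ²(1 − fₕ)sₕ²/nₕ with Wₕ = Nₕ/N, N = 27883.
County 2: Wₕ = 0.70404906; term = 0.70404906²·(1 − 0.16555448)·470/3250 = 0.059816133.
County 5: Wₕ = 0.29595094; term = 0.29595094²·(1 − 0.18431895)·1600/1521 = 0.075153737.
Sum = 0.13496987.
SE = √(0.13496987) = 0.36738.

0.36738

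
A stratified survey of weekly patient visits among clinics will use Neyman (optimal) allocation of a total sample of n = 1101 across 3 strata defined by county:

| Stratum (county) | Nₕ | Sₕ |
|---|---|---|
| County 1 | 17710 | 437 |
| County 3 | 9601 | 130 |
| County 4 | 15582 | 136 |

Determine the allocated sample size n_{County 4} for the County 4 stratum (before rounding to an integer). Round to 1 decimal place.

Neyman allocation: nₕ = n·NₕSₕ / Σⱼ NⱼSⱼ.
Σ NⱼSⱼ = 17710·437 + 9601·130 + 15582·136 = 1.1106552 × 10^7.
n_{County 4} = 1101·15582·136 / (1.1106552 × 10^7) = 210.1.

210.1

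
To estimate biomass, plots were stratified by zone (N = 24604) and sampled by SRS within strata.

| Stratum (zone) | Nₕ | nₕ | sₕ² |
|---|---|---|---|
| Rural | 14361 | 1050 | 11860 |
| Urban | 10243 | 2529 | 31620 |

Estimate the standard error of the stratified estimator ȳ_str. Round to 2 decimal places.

2.28

Var(ȳ_str) = Σₕ Wₕ²(1 − fₕ)sₕ²/nₕ with Wₕ = Nₕ/N, N = 24604.
Rural: Wₕ = 0.58368558; term = 0.58368558²·(1 − 0.07311469)·11860/1050 = 3.5668046.
Urban: Wₕ = 0.41631442; term = 0.41631442²·(1 − 0.24690032)·31620/2529 = 1.6319559.
Sum = 5.1987605.
SE = √(5.1987605) = 2.28.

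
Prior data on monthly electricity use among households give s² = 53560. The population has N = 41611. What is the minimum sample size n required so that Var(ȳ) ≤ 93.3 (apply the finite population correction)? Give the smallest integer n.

Without fpc, n₀ = s²/D = 53560/93.3 = 574.0622.
With fpc, (1 − n/N)·s²/n ≤ D requires n ≥ n₀/(1 + n₀/N) = 574.0622/(1 + 574.0622/41611) = 566.2503.
Rounding up, n = 567.

567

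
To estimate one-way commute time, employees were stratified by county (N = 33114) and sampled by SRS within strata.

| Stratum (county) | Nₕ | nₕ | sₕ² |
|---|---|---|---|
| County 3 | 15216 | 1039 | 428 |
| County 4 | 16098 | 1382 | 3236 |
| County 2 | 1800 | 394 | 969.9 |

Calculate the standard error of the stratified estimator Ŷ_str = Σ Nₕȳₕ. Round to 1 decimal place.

25491.1

Var(Ŷ_str) = Σₕ Nₕ²(1 − fₕ)sₕ²/nₕ.
County 3: 15216²·(1 − 1039/15216)·428/1039 = 8.8861381 × 10^7.
County 4: 16098²·(1 − 1382/16098)·3236/1382 = 5.5470512 × 10^8.
County 2: 1800²·(1 − 394/1800)·969.9/394 = 6.2300074 × 10^6.
Sum = 6.4979651 × 10^8.
SE = √(6.4979651 × 10^8) = 25491.1.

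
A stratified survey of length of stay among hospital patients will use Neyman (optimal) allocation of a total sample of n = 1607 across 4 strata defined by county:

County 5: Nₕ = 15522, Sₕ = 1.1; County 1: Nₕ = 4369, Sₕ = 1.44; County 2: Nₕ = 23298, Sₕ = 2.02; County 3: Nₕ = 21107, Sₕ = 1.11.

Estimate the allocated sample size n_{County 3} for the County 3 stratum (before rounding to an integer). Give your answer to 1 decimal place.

401.1

Neyman allocation: nₕ = n·NₕSₕ / Σⱼ NⱼSⱼ.
Σ NⱼSⱼ = 15522·1.1 + 4369·1.44 + 23298·2.02 + 21107·1.11 = 93856.29.
n_{County 3} = 1607·21107·1.11 / 93856.29 = 401.1.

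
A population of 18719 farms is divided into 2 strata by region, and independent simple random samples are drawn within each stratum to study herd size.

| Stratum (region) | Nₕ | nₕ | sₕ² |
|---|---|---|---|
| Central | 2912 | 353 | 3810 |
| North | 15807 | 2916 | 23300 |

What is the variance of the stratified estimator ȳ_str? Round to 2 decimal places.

Var(ȳ_str) = Σₕ Wₕ²(1 − fₕ)sₕ²/nₕ with Wₕ = Nₕ/N, N = 18719.
Central: Wₕ = 0.15556387; term = 0.15556387²·(1 − 0.12122253)·3810/353 = 0.2295338.
North: Wₕ = 0.84443613; term = 0.84443613²·(1 − 0.18447523)·23300/2916 = 4.6466416.
Sum = 4.8761754.

4.88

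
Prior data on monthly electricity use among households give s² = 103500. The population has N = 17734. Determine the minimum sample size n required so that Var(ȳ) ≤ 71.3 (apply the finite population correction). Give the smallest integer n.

Without fpc, n₀ = s²/D = 103500/71.3 = 1451.6129.
With fpc, (1 − n/N)·s²/n ≤ D requires n ≥ n₀/(1 + n₀/N) = 1451.6129/(1 + 1451.6129/17734) = 1341.7816.
Rounding up, n = 1342.

1342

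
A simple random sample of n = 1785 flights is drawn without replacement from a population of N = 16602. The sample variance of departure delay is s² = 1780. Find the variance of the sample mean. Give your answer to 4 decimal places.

Under SRS without replacement, Var(ȳ) = (1 − f)·s²/n with f = n/N = 1785/16602 = 0.10751717.
Var(ȳ) = (1 − 0.10751717)·1780/1785 = 0.89248283·0.99719888 = 0.88998288.

0.8900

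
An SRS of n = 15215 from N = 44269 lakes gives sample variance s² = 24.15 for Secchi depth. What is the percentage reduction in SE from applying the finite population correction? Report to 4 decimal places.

18.9873

f = n/N = 15215/44269 = 0.34369423.
SE_no-fpc = √(s²/n) = 0.039840299; SE_fpc = √((1−f)s²/n) = 0.032275702.
Ratio = √(1−f) = 0.81012701. Reduction = 100·(1 − 0.81012701) = 18.9873%.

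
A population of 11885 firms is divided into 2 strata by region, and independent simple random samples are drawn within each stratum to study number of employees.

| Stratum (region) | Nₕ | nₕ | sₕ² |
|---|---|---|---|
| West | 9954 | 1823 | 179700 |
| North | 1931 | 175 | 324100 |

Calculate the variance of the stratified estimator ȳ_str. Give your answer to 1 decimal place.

Var(ȳ_str) = Σₕ Wₕ²(1 − fₕ)sₕ²/nₕ with Wₕ = Nₕ/N, N = 11885.
West: Wₕ = 0.83752629; term = 0.83752629²·(1 − 0.18314246)·179700/1823 = 56.481293.
North: Wₕ = 0.16247371; term = 0.16247371²·(1 − 0.09062662)·324100/175 = 44.457946.
Sum = 100.93924.

100.9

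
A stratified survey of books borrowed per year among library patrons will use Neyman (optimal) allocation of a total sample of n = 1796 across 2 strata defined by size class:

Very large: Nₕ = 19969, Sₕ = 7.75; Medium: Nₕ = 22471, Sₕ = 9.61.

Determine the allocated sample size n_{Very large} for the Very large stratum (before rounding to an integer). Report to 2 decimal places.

749.78

Neyman allocation: nₕ = n·NₕSₕ / Σⱼ NⱼSⱼ.
Σ NⱼSⱼ = 19969·7.75 + 22471·9.61 = 370706.06.
n_{Very large} = 1796·19969·7.75 / 370706.06 = 749.78.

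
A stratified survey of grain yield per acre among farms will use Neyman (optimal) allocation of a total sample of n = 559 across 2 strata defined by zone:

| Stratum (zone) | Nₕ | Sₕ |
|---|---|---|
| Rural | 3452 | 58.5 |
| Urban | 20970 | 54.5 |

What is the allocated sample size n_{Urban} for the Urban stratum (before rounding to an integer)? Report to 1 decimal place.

475.1

Neyman allocation: nₕ = n·NₕSₕ / Σⱼ NⱼSⱼ.
Σ NⱼSⱼ = 3452·58.5 + 20970·54.5 = 1.344807 × 10^6.
n_{Urban} = 559·20970·54.5 / (1.344807 × 10^6) = 475.1.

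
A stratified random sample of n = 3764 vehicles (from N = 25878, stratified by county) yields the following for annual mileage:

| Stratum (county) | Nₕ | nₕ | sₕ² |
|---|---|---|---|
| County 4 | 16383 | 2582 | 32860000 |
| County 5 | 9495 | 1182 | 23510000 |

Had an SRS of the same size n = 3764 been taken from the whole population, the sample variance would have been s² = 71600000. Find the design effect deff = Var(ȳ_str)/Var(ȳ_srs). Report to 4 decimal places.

0.4086

Var(ȳ_str) = Σ Wₕ²(1−fₕ)sₕ²/nₕ with Wₕ = Nₕ/25878:
  County 4: (16383/25878)²·(1−2582/16383)·32860000/2582 = 4296.8866
  County 5: (9495/25878)²·(1−1182/9495)·23510000/1182 = 2344.3718
  → Var(ȳ_str) = 6641.2584.
Var(ȳ_srs) = (1 − 3764/25878)·71600000/3764 = 16255.488.
deff = 6641.2584 / 16255.488 = 0.4086.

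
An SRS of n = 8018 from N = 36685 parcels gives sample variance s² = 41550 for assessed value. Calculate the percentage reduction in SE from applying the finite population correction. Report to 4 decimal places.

f = n/N = 8018/36685 = 0.21856345.
SE_no-fpc = √(s²/n) = 2.2764205; SE_fpc = √((1−f)s²/n) = 2.0123307.
Ratio = √(1−f) = 0.88398900. Reduction = 100·(1 − 0.88398900) = 11.6011%.

11.6011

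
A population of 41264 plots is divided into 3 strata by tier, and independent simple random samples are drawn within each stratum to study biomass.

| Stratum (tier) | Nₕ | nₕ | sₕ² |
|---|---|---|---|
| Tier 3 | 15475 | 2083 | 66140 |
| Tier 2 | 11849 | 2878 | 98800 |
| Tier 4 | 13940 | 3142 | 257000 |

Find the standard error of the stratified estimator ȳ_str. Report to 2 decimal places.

3.64

Var(ȳ_str) = Σₕ Wₕ²(1 − fₕ)sₕ²/nₕ with Wₕ = Nₕ/N, N = 41264.
Tier 3: Wₕ = 0.37502423; term = 0.37502423²·(1 − 0.13460420)·66140/2083 = 3.864634.
Tier 2: Wₕ = 0.28715103; term = 0.28715103²·(1 − 0.24288970)·98800/2878 = 2.1431179.
Tier 4: Wₕ = 0.33782474; term = 0.33782474²·(1 − 0.22539455)·257000/3142 = 7.2308673.
Sum = 13.238619.
SE = √(13.238619) = 3.64.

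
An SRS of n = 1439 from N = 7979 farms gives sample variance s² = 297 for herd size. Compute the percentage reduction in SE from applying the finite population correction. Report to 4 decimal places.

9.4654

f = n/N = 1439/7979 = 0.18034841.
SE_no-fpc = √(s²/n) = 0.45430533; SE_fpc = √((1−f)s²/n) = 0.41130356.
Ratio = √(1−f) = 0.90534611. Reduction = 100·(1 − 0.90534611) = 9.4654%.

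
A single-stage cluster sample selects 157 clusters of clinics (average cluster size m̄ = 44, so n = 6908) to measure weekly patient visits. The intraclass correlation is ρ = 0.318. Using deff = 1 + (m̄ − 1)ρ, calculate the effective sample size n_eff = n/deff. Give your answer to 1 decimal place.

deff = 1 + (44 − 1)·0.318 = 1 + 13.674 = 14.674.
n_eff = 6908 / 14.674 = 470.8.

470.8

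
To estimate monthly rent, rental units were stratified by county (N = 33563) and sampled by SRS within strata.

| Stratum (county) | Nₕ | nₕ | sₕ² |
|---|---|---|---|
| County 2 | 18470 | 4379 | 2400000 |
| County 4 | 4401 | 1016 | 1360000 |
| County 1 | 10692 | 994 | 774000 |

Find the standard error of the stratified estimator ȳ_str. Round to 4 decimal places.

14.6971

Var(ȳ_str) = Σₕ Wₕ²(1 − fₕ)sₕ²/nₕ with Wₕ = Nₕ/N, N = 33563.
County 2: Wₕ = 0.55030838; term = 0.55030838²·(1 − 0.23708717)·2400000/4379 = 126.62617.
County 4: Wₕ = 0.13112654; term = 0.13112654²·(1 − 0.23085662)·1360000/1016 = 17.702463.
County 1: Wₕ = 0.31856509; term = 0.31856509²·(1 − 0.09296670)·774000/994 = 71.676066.
Sum = 216.0047.
SE = √(216.0047) = 14.6971.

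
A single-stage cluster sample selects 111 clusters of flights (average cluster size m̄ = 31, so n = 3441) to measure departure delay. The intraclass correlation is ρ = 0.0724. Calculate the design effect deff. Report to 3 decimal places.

deff = 1 + (31 − 1)·0.0724 = 1 + 2.172 = 3.172.

3.172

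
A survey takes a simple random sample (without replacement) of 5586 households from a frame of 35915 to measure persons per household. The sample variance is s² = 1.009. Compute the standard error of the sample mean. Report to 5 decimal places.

0.01235

Under SRS without replacement, Var(ȳ) = (1 − f)·s²/n with f = n/N = 5586/35915 = 0.15553390.
Var(ȳ) = (1 − 0.15553390)·1.009/5586 = 0.84446610·1.8063015 × 10^-4 = 1.5253604 × 10^-4.
SE(ȳ) = √(1.5253604 × 10^-4) = 0.01235.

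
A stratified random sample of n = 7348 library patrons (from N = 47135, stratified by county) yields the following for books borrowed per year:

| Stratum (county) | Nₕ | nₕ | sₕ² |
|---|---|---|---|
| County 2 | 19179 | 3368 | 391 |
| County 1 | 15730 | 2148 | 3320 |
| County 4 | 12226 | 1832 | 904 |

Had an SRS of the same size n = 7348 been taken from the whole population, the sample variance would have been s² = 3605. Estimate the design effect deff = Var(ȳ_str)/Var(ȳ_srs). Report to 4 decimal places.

Var(ȳ_str) = Σ Wₕ²(1−fₕ)sₕ²/nₕ with Wₕ = Nₕ/47135:
  County 2: (19179/47135)²·(1−3368/19179)·391/3368 = 0.015845391
  County 1: (15730/47135)²·(1−2148/15730)·3320/2148 = 0.14863094
  County 4: (12226/47135)²·(1−1832/12226)·904/1832 = 0.028224291
  → Var(ȳ_str) = 0.19270062.
Var(ȳ_srs) = (1 − 7348/47135)·3605/7348 = 0.41412725.
deff = 0.19270062 / 0.41412725 = 0.4653.

0.4653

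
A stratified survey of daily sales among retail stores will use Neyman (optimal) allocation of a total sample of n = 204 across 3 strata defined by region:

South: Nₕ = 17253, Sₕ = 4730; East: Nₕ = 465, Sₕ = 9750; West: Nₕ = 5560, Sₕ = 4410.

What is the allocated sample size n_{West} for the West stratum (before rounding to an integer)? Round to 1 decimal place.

Neyman allocation: nₕ = n·NₕSₕ / Σⱼ NⱼSⱼ.
Σ NⱼSⱼ = 17253·4730 + 465·9750 + 5560·4410 = 1.1066004 × 10^8.
n_{West} = 204·5560·4410 / (1.1066004 × 10^8) = 45.2.

45.2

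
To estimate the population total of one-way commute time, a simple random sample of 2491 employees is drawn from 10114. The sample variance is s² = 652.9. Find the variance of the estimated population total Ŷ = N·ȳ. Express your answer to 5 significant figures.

Var(Ŷ) = N²·Var(ȳ) = N²·(1 − n/N)·s²/n.
f = 2491/10114 = 0.24629227; Var(ȳ) = 0.75370773·652.9/2491 = 0.19754949.
Var(Ŷ) = 10114² · 0.19754949 = 2.0207929 × 10^7.

2.0208 × 10^7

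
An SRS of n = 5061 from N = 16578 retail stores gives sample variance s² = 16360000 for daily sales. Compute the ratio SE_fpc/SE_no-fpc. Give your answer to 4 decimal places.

f = n/N = 5061/16578 = 0.30528411.
SE_no-fpc = √(s²/n) = 56.855631; SE_fpc = √((1−f)s²/n) = 47.388951.
Ratio = √(1−f) = 0.83349618.

0.8335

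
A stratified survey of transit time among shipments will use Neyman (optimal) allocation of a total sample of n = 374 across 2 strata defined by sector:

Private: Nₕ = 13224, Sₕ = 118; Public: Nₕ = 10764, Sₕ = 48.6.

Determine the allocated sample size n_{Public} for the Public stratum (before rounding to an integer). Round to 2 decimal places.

Neyman allocation: nₕ = n·NₕSₕ / Σⱼ NⱼSⱼ.
Σ NⱼSⱼ = 13224·118 + 10764·48.6 = 2.0835624 × 10^6.
n_{Public} = 374·10764·48.6 / (2.0835624 × 10^6) = 93.90.

93.90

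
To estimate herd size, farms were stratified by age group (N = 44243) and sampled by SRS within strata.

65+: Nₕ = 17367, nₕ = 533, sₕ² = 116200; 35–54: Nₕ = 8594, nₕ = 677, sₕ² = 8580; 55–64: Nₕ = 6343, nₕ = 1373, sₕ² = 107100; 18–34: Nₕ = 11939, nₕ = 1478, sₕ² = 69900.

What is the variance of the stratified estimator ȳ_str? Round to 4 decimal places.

Var(ȳ_str) = Σₕ Wₕ²(1 − fₕ)sₕ²/nₕ with Wₕ = Nₕ/N, N = 44243.
65+: Wₕ = 0.39253667; term = 0.39253667²·(1 − 0.03069039)·116200/533 = 32.561313.
35–54: Wₕ = 0.19424542; term = 0.19424542²·(1 − 0.07877589)·8580/677 = 0.44051985.
55–64: Wₕ = 0.14336731; term = 0.14336731²·(1 − 0.21645909)·107100/1373 = 1.256264.
18–34: Wₕ = 0.26985060; term = 0.26985060²·(1 − 0.12379596)·69900/1478 = 3.017552.
Sum = 37.275649.

37.2756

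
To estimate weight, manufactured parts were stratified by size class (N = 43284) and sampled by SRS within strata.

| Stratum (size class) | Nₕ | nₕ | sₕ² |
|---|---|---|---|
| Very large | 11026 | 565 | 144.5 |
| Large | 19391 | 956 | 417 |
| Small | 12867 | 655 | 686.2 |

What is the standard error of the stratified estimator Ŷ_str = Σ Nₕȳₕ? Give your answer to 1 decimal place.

Var(Ŷ_str) = Σₕ Nₕ²(1 − fₕ)sₕ²/nₕ.
Very large: 11026²·(1 − 565/11026)·144.5/565 = 2.9499224 × 10^7.
Large: 19391²·(1 − 956/19391)·417/956 = 1.5592707 × 10^8.
Small: 12867²·(1 − 655/12867)·686.2/655 = 1.6461656 × 10^8.
Sum = 3.5004285 × 10^8.
SE = √(3.5004285 × 10^8) = 18709.4.

18709.4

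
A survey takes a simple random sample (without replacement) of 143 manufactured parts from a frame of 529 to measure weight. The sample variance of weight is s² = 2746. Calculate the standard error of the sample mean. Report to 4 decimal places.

Under SRS without replacement, Var(ȳ) = (1 − f)·s²/n with f = n/N = 143/529 = 0.27032136.
Var(ȳ) = (1 − 0.27032136)·2746/143 = 0.72967864·19.202797 = 14.011871.
SE(ȳ) = √(14.011871) = 3.7432.

3.7432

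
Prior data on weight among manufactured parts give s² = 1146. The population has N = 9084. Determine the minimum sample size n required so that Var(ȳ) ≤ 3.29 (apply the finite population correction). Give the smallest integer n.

Without fpc, n₀ = s²/D = 1146/3.29 = 348.3283.
With fpc, (1 − n/N)·s²/n ≤ D requires n ≥ n₀/(1 + n₀/N) = 348.3283/(1 + 348.3283/9084) = 335.4648.
Rounding up, n = 336.

336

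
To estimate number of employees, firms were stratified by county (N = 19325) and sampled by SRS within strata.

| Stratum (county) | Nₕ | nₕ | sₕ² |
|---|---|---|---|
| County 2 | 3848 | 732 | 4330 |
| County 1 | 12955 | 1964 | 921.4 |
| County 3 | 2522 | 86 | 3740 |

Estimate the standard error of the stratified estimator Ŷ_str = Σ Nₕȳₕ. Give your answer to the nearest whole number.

Var(Ŷ_str) = Σₕ Nₕ²(1 − fₕ)sₕ²/nₕ.
County 2: 3848²·(1 − 732/3848)·4330/732 = 7.092663 × 10^7.
County 1: 12955²·(1 − 1964/12955)·921.4/1964 = 6.6800752 × 10^7.
County 3: 2522²·(1 − 86/2522)·3740/86 = 2.6717481 × 10^8.
Sum = 4.0490219 × 10^8.
SE = √(4.0490219 × 10^8) = 20122.

20122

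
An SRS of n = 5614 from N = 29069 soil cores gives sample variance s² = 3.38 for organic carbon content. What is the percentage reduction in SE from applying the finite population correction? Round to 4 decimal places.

f = n/N = 5614/29069 = 0.19312670.
SE_no-fpc = √(s²/n) = 0.024537039; SE_fpc = √((1−f)s²/n) = 0.022040671.
Ratio = √(1−f) = 0.89826127. Reduction = 100·(1 − 0.89826127) = 10.1739%.

10.1739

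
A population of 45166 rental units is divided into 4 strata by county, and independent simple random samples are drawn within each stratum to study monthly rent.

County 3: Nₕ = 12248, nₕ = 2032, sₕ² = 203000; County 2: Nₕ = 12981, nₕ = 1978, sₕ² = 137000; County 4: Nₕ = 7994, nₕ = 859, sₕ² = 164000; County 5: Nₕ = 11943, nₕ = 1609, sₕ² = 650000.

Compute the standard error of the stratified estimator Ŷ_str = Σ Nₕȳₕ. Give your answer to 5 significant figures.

Var(Ŷ_str) = Σₕ Nₕ²(1 − fₕ)sₕ²/nₕ.
County 3: 12248²·(1 − 2032/12248)·203000/2032 = 1.2500241 × 10^10.
County 2: 12981²·(1 − 1978/12981)·137000/1978 = 9.8926705 × 10^9.
County 4: 7994²·(1 − 859/7994)·164000/859 = 1.0889522 × 10^10.
County 5: 11943²·(1 − 1609/11943)·650000/1609 = 4.9858499 × 10^10.
Sum = 8.3140933 × 10^10.
SE = √(8.3140933 × 10^10) = 288340.

288340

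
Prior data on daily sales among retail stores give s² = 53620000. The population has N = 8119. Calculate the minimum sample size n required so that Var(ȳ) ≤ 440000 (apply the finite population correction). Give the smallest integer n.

121

Without fpc, n₀ = s²/D = 53620000/440000 = 121.8636.
With fpc, (1 − n/N)·s²/n ≤ D requires n ≥ n₀/(1 + n₀/N) = 121.8636/(1 + 121.8636/8119) = 120.0615.
Rounding up, n = 121.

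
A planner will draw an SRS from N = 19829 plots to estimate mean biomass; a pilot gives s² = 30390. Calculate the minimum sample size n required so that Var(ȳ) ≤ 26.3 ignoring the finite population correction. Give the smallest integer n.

1156

Without fpc, n₀ = s²/D = 30390/26.3 = 1155.5133.
Rounding up, n = 1156.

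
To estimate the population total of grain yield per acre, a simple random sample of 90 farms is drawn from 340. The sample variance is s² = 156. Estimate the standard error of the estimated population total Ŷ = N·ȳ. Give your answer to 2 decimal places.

383.84

Var(Ŷ) = N²·Var(ȳ) = N²·(1 − n/N)·s²/n.
f = 90/340 = 0.26470588; Var(ȳ) = 0.73529412·156/90 = 1.2745098.
Var(Ŷ) = 340² · 1.2745098 = 147333.33.
SE(Ŷ) = √(147333.33) = 383.84.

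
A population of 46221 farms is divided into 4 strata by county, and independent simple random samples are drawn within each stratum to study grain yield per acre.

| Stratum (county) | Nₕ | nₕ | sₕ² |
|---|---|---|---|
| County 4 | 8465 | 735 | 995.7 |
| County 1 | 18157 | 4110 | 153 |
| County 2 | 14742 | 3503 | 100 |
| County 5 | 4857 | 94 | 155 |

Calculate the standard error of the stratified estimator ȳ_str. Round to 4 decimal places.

Var(ȳ_str) = Σₕ Wₕ²(1 − fₕ)sₕ²/nₕ with Wₕ = Nₕ/N, N = 46221.
County 4: Wₕ = 0.18314186; term = 0.18314186²·(1 − 0.08682812)·995.7/735 = 0.041492438.
County 1: Wₕ = 0.39283010; term = 0.39283010²·(1 − 0.22635898)·153/4110 = 0.0044442513.
County 2: Wₕ = 0.31894593; term = 0.31894593²·(1 − 0.23762040)·100/3503 = 0.002213937.
County 5: Wₕ = 0.10508211; term = 0.10508211²·(1 − 0.01935351)·155/94 = 0.017855576.
Sum = 0.066006202.
SE = √(0.066006202) = 0.2569.

0.2569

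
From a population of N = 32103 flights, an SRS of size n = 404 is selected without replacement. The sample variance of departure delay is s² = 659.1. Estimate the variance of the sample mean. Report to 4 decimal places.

Under SRS without replacement, Var(ȳ) = (1 − f)·s²/n with f = n/N = 404/32103 = 0.01258449.
Var(ȳ) = (1 − 0.01258449)·659.1/404 = 0.98741551·1.6314356 = 1.6109049.

1.6109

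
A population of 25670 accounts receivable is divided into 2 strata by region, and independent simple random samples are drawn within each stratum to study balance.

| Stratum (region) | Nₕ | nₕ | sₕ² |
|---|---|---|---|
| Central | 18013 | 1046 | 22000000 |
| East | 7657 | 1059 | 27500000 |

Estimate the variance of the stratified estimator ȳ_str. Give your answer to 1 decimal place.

11746.0

Var(ȳ_str) = Σₕ Wₕ²(1 − fₕ)sₕ²/nₕ with Wₕ = Nₕ/N, N = 25670.
Central: Wₕ = 0.70171406; term = 0.70171406²·(1 − 0.05806917)·22000000/1046 = 9755.0695.
East: Wₕ = 0.29828594; term = 0.29828594²·(1 − 0.13830482)·27500000/1059 = 1990.9298.
Sum = 11745.999.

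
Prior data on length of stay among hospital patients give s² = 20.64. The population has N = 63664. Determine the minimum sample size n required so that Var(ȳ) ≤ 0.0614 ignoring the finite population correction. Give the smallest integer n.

337

Without fpc, n₀ = s²/D = 20.64/0.0614 = 336.1564.
Rounding up, n = 337.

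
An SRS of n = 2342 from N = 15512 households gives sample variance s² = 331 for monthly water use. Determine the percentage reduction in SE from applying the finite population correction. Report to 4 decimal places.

f = n/N = 2342/15512 = 0.15097989.
SE_no-fpc = √(s²/n) = 0.37594174; SE_fpc = √((1−f)s²/n) = 0.34640132.
Ratio = √(1−f) = 0.92142287. Reduction = 100·(1 − 0.92142287) = 7.8577%.

7.8577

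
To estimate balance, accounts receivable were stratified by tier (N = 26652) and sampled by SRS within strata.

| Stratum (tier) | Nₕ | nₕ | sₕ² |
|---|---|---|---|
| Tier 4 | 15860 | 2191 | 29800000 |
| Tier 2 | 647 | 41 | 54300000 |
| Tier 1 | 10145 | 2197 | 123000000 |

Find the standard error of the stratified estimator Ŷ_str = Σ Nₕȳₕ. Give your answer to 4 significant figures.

2.825 × 10^6

Var(Ŷ_str) = Σₕ Nₕ²(1 − fₕ)sₕ²/nₕ.
Tier 4: 15860²·(1 − 2191/15860)·29800000/2191 = 2.9485861 × 10^12.
Tier 2: 647²·(1 − 41/647)·54300000/41 = 5.1926958 × 10^11.
Tier 1: 10145²·(1 − 2197/10145)·123000000/2197 = 4.5142433 × 10^12.
Sum = 7.982099 × 10^12.
SE = √(7.982099 × 10^12) = 2.825 × 10^6.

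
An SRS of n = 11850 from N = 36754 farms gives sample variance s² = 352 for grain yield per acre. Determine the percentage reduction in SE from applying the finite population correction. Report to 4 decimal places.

17.6844

f = n/N = 11850/36754 = 0.32241389.
SE_no-fpc = √(s²/n) = 0.17235034; SE_fpc = √((1−f)s²/n) = 0.14187125.
Ratio = √(1−f) = 0.82315619. Reduction = 100·(1 − 0.82315619) = 17.6844%.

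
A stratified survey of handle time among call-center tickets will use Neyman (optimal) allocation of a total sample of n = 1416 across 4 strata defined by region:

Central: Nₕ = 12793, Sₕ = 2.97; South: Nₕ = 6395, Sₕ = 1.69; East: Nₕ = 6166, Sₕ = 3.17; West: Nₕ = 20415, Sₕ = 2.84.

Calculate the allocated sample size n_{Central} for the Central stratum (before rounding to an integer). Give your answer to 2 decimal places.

Neyman allocation: nₕ = n·NₕSₕ / Σⱼ NⱼSⱼ.
Σ NⱼSⱼ = 12793·2.97 + 6395·1.69 + 6166·3.17 + 20415·2.84 = 126327.58.
n_{Central} = 1416·12793·2.97 / 126327.58 = 425.89.

425.89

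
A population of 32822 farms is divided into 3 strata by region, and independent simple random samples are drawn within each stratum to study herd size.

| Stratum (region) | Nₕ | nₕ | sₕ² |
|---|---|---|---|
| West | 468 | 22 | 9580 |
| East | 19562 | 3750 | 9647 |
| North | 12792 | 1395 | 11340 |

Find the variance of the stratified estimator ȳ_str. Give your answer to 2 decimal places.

1.92

Var(ȳ_str) = Σₕ Wₕ²(1 − fₕ)sₕ²/nₕ with Wₕ = Nₕ/N, N = 32822.
West: Wₕ = 0.01425873; term = 0.01425873²·(1 − 0.04700855)·9580/22 = 0.084371051.
East: Wₕ = 0.59600268; term = 0.59600268²·(1 − 0.19169819)·9647/3750 = 0.73863688.
North: Wₕ = 0.38973859; term = 0.38973859²·(1 − 0.10905253)·11340/1395 = 1.1001142.
Sum = 1.9231221.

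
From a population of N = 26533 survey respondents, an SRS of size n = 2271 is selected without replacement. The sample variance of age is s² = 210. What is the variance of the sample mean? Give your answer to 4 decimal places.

Under SRS without replacement, Var(ȳ) = (1 − f)·s²/n with f = n/N = 2271/26533 = 0.08559153.
Var(ȳ) = (1 − 0.08559153)·210/2271 = 0.91440847·0.092470277 = 0.084555605.

0.0846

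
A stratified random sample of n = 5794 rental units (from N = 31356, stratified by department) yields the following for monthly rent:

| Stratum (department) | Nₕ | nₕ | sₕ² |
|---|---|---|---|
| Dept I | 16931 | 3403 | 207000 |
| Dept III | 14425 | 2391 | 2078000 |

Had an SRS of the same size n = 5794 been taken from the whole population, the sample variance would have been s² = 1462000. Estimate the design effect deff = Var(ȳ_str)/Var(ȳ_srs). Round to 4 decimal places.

0.8148

Var(ȳ_str) = Σ Wₕ²(1−fₕ)sₕ²/nₕ with Wₕ = Nₕ/31356:
  Dept I: (16931/31356)²·(1−3403/16931)·207000/3403 = 14.170438
  Dept III: (14425/31356)²·(1−2391/14425)·2078000/2391 = 153.4442
  → Var(ȳ_str) = 167.61464.
Var(ȳ_srs) = (1 − 5794/31356)·1462000/5794 = 205.70415.
deff = 167.61464 / 205.70415 = 0.8148.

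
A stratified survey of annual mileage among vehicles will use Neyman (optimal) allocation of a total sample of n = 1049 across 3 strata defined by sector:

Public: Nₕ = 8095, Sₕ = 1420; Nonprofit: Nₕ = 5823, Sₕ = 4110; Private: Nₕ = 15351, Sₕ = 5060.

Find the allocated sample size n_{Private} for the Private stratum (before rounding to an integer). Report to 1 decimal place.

Neyman allocation: nₕ = n·NₕSₕ / Σⱼ NⱼSⱼ.
Σ NⱼSⱼ = 8095·1420 + 5823·4110 + 15351·5060 = 1.1310349 × 10^8.
n_{Private} = 1049·15351·5060 / (1.1310349 × 10^8) = 720.4.

720.4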